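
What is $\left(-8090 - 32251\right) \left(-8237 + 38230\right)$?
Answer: $-1209947613$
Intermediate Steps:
$\left(-8090 - 32251\right) \left(-8237 + 38230\right) = \left(-40341\right) 29993 = -1209947613$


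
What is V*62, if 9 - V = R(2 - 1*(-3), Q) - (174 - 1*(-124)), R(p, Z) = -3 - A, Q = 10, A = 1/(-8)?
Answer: 76849/4 ≈ 19212.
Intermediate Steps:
A = -1/8 ≈ -0.12500
R(p, Z) = -23/8 (R(p, Z) = -3 - 1*(-1/8) = -3 + 1/8 = -23/8)
V = 2479/8 (V = 9 - (-23/8 - (174 - 1*(-124))) = 9 - (-23/8 - (174 + 124)) = 9 - (-23/8 - 1*298) = 9 - (-23/8 - 298) = 9 - 1*(-2407/8) = 9 + 2407/8 = 2479/8 ≈ 309.88)
V*62 = (2479/8)*62 = 76849/4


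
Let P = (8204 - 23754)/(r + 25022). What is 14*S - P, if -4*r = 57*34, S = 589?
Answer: 16188142/1963 ≈ 8246.6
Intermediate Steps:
r = -969/2 (r = -57*34/4 = -¼*1938 = -969/2 ≈ -484.50)
P = -1244/1963 (P = (8204 - 23754)/(-969/2 + 25022) = -15550/49075/2 = -15550*2/49075 = -1244/1963 ≈ -0.63372)
14*S - P = 14*589 - 1*(-1244/1963) = 8246 + 1244/1963 = 16188142/1963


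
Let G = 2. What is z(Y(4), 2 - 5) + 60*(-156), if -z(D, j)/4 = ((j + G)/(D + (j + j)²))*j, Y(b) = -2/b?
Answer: -664584/71 ≈ -9360.3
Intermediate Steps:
z(D, j) = -4*j*(2 + j)/(D + 4*j²) (z(D, j) = -4*(j + 2)/(D + (j + j)²)*j = -4*(2 + j)/(D + (2*j)²)*j = -4*(2 + j)/(D + 4*j²)*j = -4*j*(2 + j)/(D + 4*j²))
z(Y(4), 2 - 5) + 60*(-156) = -4*(2 - 5)*(2 + (2 - 5))/(-2/4 + 4*(2 - 5)²) + 60*(-156) = -4*(-3)*(2 - 3)/(-2*¼ + 4*(-3)²) - 9360 = -4*(-3)*(-1)/(-½ + 4*9) - 9360 = -4*(-3)*(-1)/(-½ + 36) - 9360 = -4*(-3)*(-1)/71/2 - 9360 = -4*(-3)*2/71*(-1) - 9360 = -24/71 - 9360 = -664584/71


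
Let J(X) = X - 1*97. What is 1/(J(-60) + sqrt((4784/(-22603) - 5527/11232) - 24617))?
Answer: -39858672672/12507677819005 - 12*I*sqrt(11018726622801386034)/12507677819005 ≈ -0.0031867 - 0.0031847*I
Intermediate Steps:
J(X) = -97 + X (J(X) = X - 97 = -97 + X)
1/(J(-60) + sqrt((4784/(-22603) - 5527/11232) - 24617)) = 1/((-97 - 60) + sqrt((4784/(-22603) - 5527/11232) - 24617)) = 1/(-157 + sqrt((4784*(-1/22603) - 5527*1/11232) - 24617)) = 1/(-157 + sqrt((-4784/22603 - 5527/11232) - 24617)) = 1/(-157 + sqrt(-178660669/253876896 - 24617)) = 1/(-157 + sqrt(-6249866209501/253876896)) = 1/(-157 + I*sqrt(11018726622801386034)/21156408)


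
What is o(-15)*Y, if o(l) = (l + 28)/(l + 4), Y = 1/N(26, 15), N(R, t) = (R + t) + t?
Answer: -13/616 ≈ -0.021104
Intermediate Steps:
N(R, t) = R + 2*t
Y = 1/56 (Y = 1/(26 + 2*15) = 1/(26 + 30) = 1/56 ≈ 0.017857)
o(l) = (28 + l)/(4 + l)
o(-15)*Y = ((28 - 15)/(4 - 15))*(1/56) = (13/(-11))*(1/56) = -1/11*13*(1/56) = -13/11*1/56 = -13/616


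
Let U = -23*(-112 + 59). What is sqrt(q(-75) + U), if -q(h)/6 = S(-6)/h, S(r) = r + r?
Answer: sqrt(30451)/5 ≈ 34.900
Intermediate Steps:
S(r) = 2*r
q(h) = 72/h (q(h) = -6*2*(-6)/h = -(-72)/h = 72/h)
U = 1219 (U = -23*(-53) = 1219)
sqrt(q(-75) + U) = sqrt(72/(-75) + 1219) = sqrt(72*(-1/75) + 1219) = sqrt(-24/25 + 1219) = sqrt(30451/25) = sqrt(30451)/5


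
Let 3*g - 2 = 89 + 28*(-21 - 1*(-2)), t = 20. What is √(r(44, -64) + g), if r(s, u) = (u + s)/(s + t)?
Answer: I*√2357/4 ≈ 12.137*I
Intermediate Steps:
r(s, u) = (s + u)/(20 + s) (r(s, u) = (u + s)/(s + 20) = (s + u)/(20 + s))
g = -147 (g = ⅔ + (89 + 28*(-21 - 1*(-2)))/3 = ⅔ + (89 + 28*(-21 + 2))/3 = ⅔ + (89 + 28*(-19))/3 = ⅔ + (89 - 532)/3 = ⅔ + (⅓)*(-443) = ⅔ - 443/3 = -147)
√(r(44, -64) + g) = √((44 - 64)/(20 + 44) - 147) = √(-20/64 - 147) = √((1/64)*(-20) - 147) = √(-5/16 - 147) = √(-2357/16) = I*√2357/4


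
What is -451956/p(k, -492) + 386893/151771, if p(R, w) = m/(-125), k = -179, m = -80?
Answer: -428709790403/607084 ≈ -7.0618e+5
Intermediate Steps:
p(R, w) = 16/25 (p(R, w) = -80/(-125) = -80*(-1/125) = 16/25)
-451956/p(k, -492) + 386893/151771 = -451956/16/25 + 386893/151771 = -451956*25/16 + 386893*(1/151771) = -2824725/4 + 386893/151771 = -428709790403/607084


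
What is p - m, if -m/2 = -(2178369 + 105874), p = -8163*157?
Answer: -5850077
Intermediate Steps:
p = -1281591
m = 4568486 (m = -(-2)*(2178369 + 105874) = -(-2)*2284243 = -2*(-2284243) = 4568486)
p - m = -1281591 - 1*4568486 = -1281591 - 4568486 = -5850077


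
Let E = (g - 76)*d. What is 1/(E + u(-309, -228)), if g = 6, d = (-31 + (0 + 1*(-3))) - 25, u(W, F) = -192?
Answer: 1/3938 ≈ 0.00025394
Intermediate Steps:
d = -59 (d = (-31 + (0 - 3)) - 25 = (-31 - 3) - 25 = -34 - 25 = -59)
E = 4130 (E = (6 - 76)*(-59) = -70*(-59) = 4130)
1/(E + u(-309, -228)) = 1/(4130 - 192) = 1/3938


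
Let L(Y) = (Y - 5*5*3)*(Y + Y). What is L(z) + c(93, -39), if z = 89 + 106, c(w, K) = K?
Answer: 46761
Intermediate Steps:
z = 195
L(Y) = 2*Y*(-75 + Y) (L(Y) = (Y - 25*3)*(2*Y) = (Y - 75)*(2*Y) = (-75 + Y)*(2*Y) = 2*Y*(-75 + Y))
L(z) + c(93, -39) = 2*195*(-75 + 195) - 39 = 2*195*120 - 39 = 46800 - 39 = 46761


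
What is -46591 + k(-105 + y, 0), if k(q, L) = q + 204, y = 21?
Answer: -46471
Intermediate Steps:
k(q, L) = 204 + q
-46591 + k(-105 + y, 0) = -46591 + (204 + (-105 + 21)) = -46591 + (204 - 84) = -46591 + 120 = -46471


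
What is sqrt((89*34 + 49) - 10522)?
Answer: I*sqrt(7447) ≈ 86.296*I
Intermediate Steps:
sqrt((89*34 + 49) - 10522) = sqrt((3026 + 49) - 10522) = sqrt(3075 - 10522) = sqrt(-7447) = I*sqrt(7447)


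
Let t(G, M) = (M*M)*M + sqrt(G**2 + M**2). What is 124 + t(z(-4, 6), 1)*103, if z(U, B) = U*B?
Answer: 227 + 103*sqrt(577) ≈ 2701.1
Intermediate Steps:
z(U, B) = B*U
t(G, M) = M**3 + sqrt(G**2 + M**2) (t(G, M) = M**2*M + sqrt(G**2 + M**2) = M**3 + sqrt(G**2 + M**2))
124 + t(z(-4, 6), 1)*103 = 124 + (1**3 + sqrt((6*(-4))**2 + 1**2))*103 = 124 + (1 + sqrt((-24)**2 + 1))*103 = 124 + (1 + sqrt(576 + 1))*103 = 124 + (1 + sqrt(577))*103 = 124 + (103 + 103*sqrt(577)) = 227 + 103*sqrt(577)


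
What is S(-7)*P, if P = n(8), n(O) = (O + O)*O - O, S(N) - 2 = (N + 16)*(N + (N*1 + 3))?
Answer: -11640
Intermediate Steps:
S(N) = 2 + (3 + 2*N)*(16 + N) (S(N) = 2 + (N + 16)*(N + (N*1 + 3)) = 2 + (16 + N)*(N + (N + 3)) = 2 + (16 + N)*(N + (3 + N)) = 2 + (16 + N)*(3 + 2*N) = 2 + (3 + 2*N)*(16 + N))
n(O) = -O + 2*O² (n(O) = (2*O)*O - O = 2*O² - O = -O + 2*O²)
P = 120 (P = 8*(-1 + 2*8) = 8*(-1 + 16) = 8*15 = 120)
S(-7)*P = (50 + 2*(-7)² + 35*(-7))*120 = (50 + 2*49 - 245)*120 = (50 + 98 - 245)*120 = -97*120 = -11640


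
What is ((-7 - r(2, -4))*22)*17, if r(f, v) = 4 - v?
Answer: -5610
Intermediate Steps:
((-7 - r(2, -4))*22)*17 = ((-7 - (4 - 1*(-4)))*22)*17 = ((-7 - (4 + 4))*22)*17 = ((-7 - 1*8)*22)*17 = ((-7 - 8)*22)*17 = -15*22*17 = -330*17 = -5610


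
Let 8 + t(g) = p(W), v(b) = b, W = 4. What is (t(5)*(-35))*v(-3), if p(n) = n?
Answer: -420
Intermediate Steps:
t(g) = -4 (t(g) = -8 + 4 = -4)
(t(5)*(-35))*v(-3) = -4*(-35)*(-3) = 140*(-3) = -420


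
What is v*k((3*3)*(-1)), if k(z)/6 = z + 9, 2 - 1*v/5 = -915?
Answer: 0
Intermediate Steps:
v = 4585 (v = 10 - 5*(-915) = 10 + 4575 = 4585)
k(z) = 54 + 6*z (k(z) = 6*(z + 9) = 6*(9 + z) = 54 + 6*z)
v*k((3*3)*(-1)) = 4585*(54 + 6*((3*3)*(-1))) = 4585*(54 + 6*(9*(-1))) = 4585*(54 + 6*(-9)) = 4585*(54 - 54) = 4585*0 = 0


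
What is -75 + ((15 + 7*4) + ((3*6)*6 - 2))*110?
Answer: 16315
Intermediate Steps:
-75 + ((15 + 7*4) + ((3*6)*6 - 2))*110 = -75 + ((15 + 28) + (18*6 - 2))*110 = -75 + (43 + (108 - 2))*110 = -75 + (43 + 106)*110 = -75 + 149*110 = -75 + 16390 = 16315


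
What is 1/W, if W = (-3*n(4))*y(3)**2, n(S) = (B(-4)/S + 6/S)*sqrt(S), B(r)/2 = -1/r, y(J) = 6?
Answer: -1/351 ≈ -0.0028490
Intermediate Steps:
B(r) = -2/r (B(r) = 2*(-1/r) = -2/r)
n(S) = 13/(2*sqrt(S)) (n(S) = ((-2/(-4))/S + 6/S)*sqrt(S) = ((-2*(-1/4))/S + 6/S)*sqrt(S) = (1/(2*S) + 6/S)*sqrt(S) = (13/(2*S))*sqrt(S) = 13/(2*sqrt(S)))
W = -351 (W = -39/(2*sqrt(4))*6**2 = -39/(2*2)*36 = -3*13/4*36 = -39/4*36 = -351)
1/W = 1/(-351) = -1/351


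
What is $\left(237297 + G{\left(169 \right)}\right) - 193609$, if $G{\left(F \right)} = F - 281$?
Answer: $43576$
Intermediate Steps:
$G{\left(F \right)} = -281 + F$
$\left(237297 + G{\left(169 \right)}\right) - 193609 = \left(237297 + \left(-281 + 169\right)\right) - 193609 = \left(237297 - 112\right) - 193609 = 237185 - 193609 = 43576$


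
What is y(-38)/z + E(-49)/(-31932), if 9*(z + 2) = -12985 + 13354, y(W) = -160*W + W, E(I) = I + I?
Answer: 32156161/207558 ≈ 154.93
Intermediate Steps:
E(I) = 2*I
y(W) = -159*W
z = 39 (z = -2 + (-12985 + 13354)/9 = -2 + (1/9)*369 = -2 + 41 = 39)
y(-38)/z + E(-49)/(-31932) = -159*(-38)/39 + (2*(-49))/(-31932) = 6042*(1/39) - 98*(-1/31932) = 2014/13 + 49/15966 = 32156161/207558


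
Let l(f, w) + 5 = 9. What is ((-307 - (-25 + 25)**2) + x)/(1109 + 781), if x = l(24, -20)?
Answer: -101/630 ≈ -0.16032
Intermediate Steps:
l(f, w) = 4 (l(f, w) = -5 + 9 = 4)
x = 4
((-307 - (-25 + 25)**2) + x)/(1109 + 781) = ((-307 - (-25 + 25)**2) + 4)/(1109 + 781) = ((-307 - 1*0**2) + 4)/1890 = ((-307 - 1*0) + 4)*(1/1890) = ((-307 + 0) + 4)*(1/1890) = (-307 + 4)*(1/1890) = -303*1/1890 = -101/630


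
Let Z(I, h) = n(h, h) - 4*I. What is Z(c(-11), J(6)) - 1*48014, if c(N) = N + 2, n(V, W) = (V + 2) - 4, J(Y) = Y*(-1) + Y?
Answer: -47980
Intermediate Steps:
J(Y) = 0 (J(Y) = -Y + Y = 0)
n(V, W) = -2 + V (n(V, W) = (2 + V) - 4 = -2 + V)
c(N) = 2 + N
Z(I, h) = -2 + h - 4*I (Z(I, h) = (-2 + h) - 4*I = -2 + h - 4*I)
Z(c(-11), J(6)) - 1*48014 = (-2 + 0 - 4*(2 - 11)) - 1*48014 = (-2 + 0 - 4*(-9)) - 48014 = (-2 + 0 + 36) - 48014 = 34 - 48014 = -47980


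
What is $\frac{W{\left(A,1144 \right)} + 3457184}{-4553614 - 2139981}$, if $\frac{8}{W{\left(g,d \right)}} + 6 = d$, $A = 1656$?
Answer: $- \frac{393427540}{761731111} \approx -0.51649$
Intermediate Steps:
$W{\left(g,d \right)} = \frac{8}{-6 + d}$
$\frac{W{\left(A,1144 \right)} + 3457184}{-4553614 - 2139981} = \frac{\frac{8}{-6 + 1144} + 3457184}{-4553614 - 2139981} = \frac{\frac{8}{1138} + 3457184}{-6693595} = \left(8 \cdot \frac{1}{1138} + 3457184\right) \left(- \frac{1}{6693595}\right) = \left(\frac{4}{569} + 3457184\right) \left(- \frac{1}{6693595}\right) = \frac{1967137700}{569} \left(- \frac{1}{6693595}\right) = - \frac{393427540}{761731111}$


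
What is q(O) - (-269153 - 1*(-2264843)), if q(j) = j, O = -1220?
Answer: -1996910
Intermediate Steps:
q(O) - (-269153 - 1*(-2264843)) = -1220 - (-269153 - 1*(-2264843)) = -1220 - (-269153 + 2264843) = -1220 - 1*1995690 = -1220 - 1995690 = -1996910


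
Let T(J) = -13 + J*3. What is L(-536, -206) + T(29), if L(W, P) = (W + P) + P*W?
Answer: 109748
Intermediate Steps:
T(J) = -13 + 3*J
L(W, P) = P + W + P*W (L(W, P) = (P + W) + P*W = P + W + P*W)
L(-536, -206) + T(29) = (-206 - 536 - 206*(-536)) + (-13 + 3*29) = (-206 - 536 + 110416) + (-13 + 87) = 109674 + 74 = 109748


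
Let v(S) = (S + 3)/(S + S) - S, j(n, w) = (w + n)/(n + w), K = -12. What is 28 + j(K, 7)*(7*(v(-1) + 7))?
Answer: 77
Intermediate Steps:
j(n, w) = 1 (j(n, w) = (n + w)/(n + w) = 1)
v(S) = -S + (3 + S)/(2*S) (v(S) = (3 + S)/((2*S)) - S = (3 + S)*(1/(2*S)) - S = (3 + S)/(2*S) - S = -S + (3 + S)/(2*S))
28 + j(K, 7)*(7*(v(-1) + 7)) = 28 + 1*(7*((1/2 - 1*(-1) + (3/2)/(-1)) + 7)) = 28 + 1*(7*((1/2 + 1 + (3/2)*(-1)) + 7)) = 28 + 1*(7*((1/2 + 1 - 3/2) + 7)) = 28 + 1*(7*(0 + 7)) = 28 + 1*(7*7) = 28 + 1*49 = 28 + 49 = 77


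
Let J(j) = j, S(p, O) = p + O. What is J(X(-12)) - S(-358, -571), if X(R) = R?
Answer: 917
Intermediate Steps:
S(p, O) = O + p
J(X(-12)) - S(-358, -571) = -12 - (-571 - 358) = -12 - 1*(-929) = -12 + 929 = 917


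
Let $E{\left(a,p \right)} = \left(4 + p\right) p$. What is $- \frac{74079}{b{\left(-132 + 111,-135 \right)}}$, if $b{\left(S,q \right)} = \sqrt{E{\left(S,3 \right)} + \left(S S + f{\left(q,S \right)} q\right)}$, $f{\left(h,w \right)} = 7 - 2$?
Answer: $\frac{24693 i \sqrt{213}}{71} \approx 5075.8 i$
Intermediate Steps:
$f{\left(h,w \right)} = 5$ ($f{\left(h,w \right)} = 7 - 2 = 5$)
$E{\left(a,p \right)} = p \left(4 + p\right)$
$b{\left(S,q \right)} = \sqrt{21 + S^{2} + 5 q}$ ($b{\left(S,q \right)} = \sqrt{3 \left(4 + 3\right) + \left(S S + 5 q\right)} = \sqrt{3 \cdot 7 + \left(S^{2} + 5 q\right)} = \sqrt{21 + \left(S^{2} + 5 q\right)} = \sqrt{21 + S^{2} + 5 q}$)
$- \frac{74079}{b{\left(-132 + 111,-135 \right)}} = - \frac{74079}{\sqrt{21 + \left(-132 + 111\right)^{2} + 5 \left(-135\right)}} = - \frac{74079}{\sqrt{21 + \left(-21\right)^{2} - 675}} = - \frac{74079}{\sqrt{21 + 441 - 675}} = - \frac{74079}{\sqrt{-213}} = - \frac{74079}{i \sqrt{213}} = - 74079 \left(- \frac{i \sqrt{213}}{213}\right) = \frac{24693 i \sqrt{213}}{71}$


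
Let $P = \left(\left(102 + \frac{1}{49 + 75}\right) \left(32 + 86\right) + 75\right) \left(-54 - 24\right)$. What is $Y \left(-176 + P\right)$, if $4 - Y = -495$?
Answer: $- \frac{14616785345}{31} \approx -4.7151 \cdot 10^{8}$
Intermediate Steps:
$Y = 499$ ($Y = 4 - -495 = 4 + 495 = 499$)
$P = - \frac{29286699}{31}$ ($P = \left(\left(102 + \frac{1}{124}\right) 118 + 75\right) \left(-78\right) = \left(\frac{12649}{124} \cdot 118 + 75\right) \left(-78\right) = \left(\frac{746291}{62} + 75\right) \left(-78\right) = \frac{750941}{62} \left(-78\right) = - \frac{29286699}{31} \approx -9.4473 \cdot 10^{5}$)
$Y \left(-176 + P\right) = 499 \left(-176 - \frac{29286699}{31}\right) = 499 \left(- \frac{29292155}{31}\right) = - \frac{14616785345}{31}$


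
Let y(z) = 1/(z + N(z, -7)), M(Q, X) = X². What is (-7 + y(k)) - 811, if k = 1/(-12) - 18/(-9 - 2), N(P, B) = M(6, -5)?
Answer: -2866958/3505 ≈ -817.96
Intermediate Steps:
N(P, B) = 25 (N(P, B) = (-5)² = 25)
k = 205/132 (k = 1*(-1/12) - 18/(-11) = -1/12 - 18*(-1/11) = -1/12 + 18/11 = 205/132 ≈ 1.5530)
y(z) = 1/(25 + z) (y(z) = 1/(z + 25) = 1/(25 + z))
(-7 + y(k)) - 811 = (-7 + 1/(25 + 205/132)) - 811 = (-7 + 1/(3505/132)) - 811 = (-7 + 132/3505) - 811 = -24403/3505 - 811 = -2866958/3505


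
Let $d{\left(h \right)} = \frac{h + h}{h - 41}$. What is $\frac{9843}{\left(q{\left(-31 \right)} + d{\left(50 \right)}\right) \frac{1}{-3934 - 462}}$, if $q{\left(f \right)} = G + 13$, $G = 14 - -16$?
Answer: $- \frac{389428452}{487} \approx -7.9965 \cdot 10^{5}$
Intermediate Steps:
$G = 30$ ($G = 14 + 16 = 30$)
$d{\left(h \right)} = \frac{2 h}{-41 + h}$
$q{\left(f \right)} = 43$ ($q{\left(f \right)} = 30 + 13 = 43$)
$\frac{9843}{\left(q{\left(-31 \right)} + d{\left(50 \right)}\right) \frac{1}{-3934 - 462}} = \frac{9843}{\left(43 + 2 \cdot 50 \frac{1}{-41 + 50}\right) \frac{1}{-3934 - 462}} = \frac{9843}{\left(43 + 2 \cdot 50 \cdot \frac{1}{9}\right) \frac{1}{-4396}} = \frac{9843}{\left(43 + 2 \cdot 50 \cdot \frac{1}{9}\right) \left(- \frac{1}{4396}\right)} = \frac{9843}{\left(43 + \frac{100}{9}\right) \left(- \frac{1}{4396}\right)} = \frac{9843}{\frac{487}{9} \left(- \frac{1}{4396}\right)} = \frac{9843}{- \frac{487}{39564}} = 9843 \left(- \frac{39564}{487}\right) = - \frac{389428452}{487}$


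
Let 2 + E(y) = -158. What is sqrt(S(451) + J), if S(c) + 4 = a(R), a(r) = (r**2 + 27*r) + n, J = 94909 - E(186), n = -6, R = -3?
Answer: 47*sqrt(43) ≈ 308.20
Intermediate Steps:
E(y) = -160 (E(y) = -2 - 158 = -160)
J = 95069 (J = 94909 - 1*(-160) = 94909 + 160 = 95069)
a(r) = -6 + r**2 + 27*r (a(r) = (r**2 + 27*r) - 6 = -6 + r**2 + 27*r)
S(c) = -82 (S(c) = -4 + (-6 + (-3)**2 + 27*(-3)) = -4 + (-6 + 9 - 81) = -4 - 78 = -82)
sqrt(S(451) + J) = sqrt(-82 + 95069) = sqrt(94987) = 47*sqrt(43)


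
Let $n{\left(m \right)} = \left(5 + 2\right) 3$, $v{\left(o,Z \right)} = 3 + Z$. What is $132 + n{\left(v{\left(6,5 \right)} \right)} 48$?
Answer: $1140$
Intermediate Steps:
$n{\left(m \right)} = 21$ ($n{\left(m \right)} = 7 \cdot 3 = 21$)
$132 + n{\left(v{\left(6,5 \right)} \right)} 48 = 132 + 21 \cdot 48 = 132 + 1008 = 1140$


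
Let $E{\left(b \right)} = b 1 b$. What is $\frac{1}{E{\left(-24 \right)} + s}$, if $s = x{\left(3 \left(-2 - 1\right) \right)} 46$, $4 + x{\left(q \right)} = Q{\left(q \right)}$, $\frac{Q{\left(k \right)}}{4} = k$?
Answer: $- \frac{1}{1264} \approx -0.00079114$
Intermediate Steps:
$Q{\left(k \right)} = 4 k$
$x{\left(q \right)} = -4 + 4 q$
$E{\left(b \right)} = b^{2}$ ($E{\left(b \right)} = b b = b^{2}$)
$s = -1840$ ($s = \left(-4 + 4 \cdot 3 \left(-2 - 1\right)\right) 46 = \left(-4 + 4 \cdot 3 \left(-3\right)\right) 46 = \left(-4 + 4 \left(-9\right)\right) 46 = \left(-4 - 36\right) 46 = \left(-40\right) 46 = -1840$)
$\frac{1}{E{\left(-24 \right)} + s} = \frac{1}{\left(-24\right)^{2} - 1840} = \frac{1}{576 - 1840} = \frac{1}{-1264} = - \frac{1}{1264}$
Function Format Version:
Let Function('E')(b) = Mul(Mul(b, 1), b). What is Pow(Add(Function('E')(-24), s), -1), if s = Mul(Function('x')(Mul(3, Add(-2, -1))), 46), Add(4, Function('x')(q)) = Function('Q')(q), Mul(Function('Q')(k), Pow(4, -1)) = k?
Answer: Rational(-1, 1264) ≈ -0.00079114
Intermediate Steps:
Function('Q')(k) = Mul(4, k)
Function('x')(q) = Add(-4, Mul(4, q))
Function('E')(b) = Pow(b, 2) (Function('E')(b) = Mul(b, b) = Pow(b, 2))
s = -1840 (s = Mul(Add(-4, Mul(4, Mul(3, Add(-2, -1)))), 46) = Mul(Add(-4, Mul(4, Mul(3, -3))), 46) = Mul(Add(-4, Mul(4, -9)), 46) = Mul(Add(-4, -36), 46) = Mul(-40, 46) = -1840)
Pow(Add(Function('E')(-24), s), -1) = Pow(Add(Pow(-24, 2), -1840), -1) = Pow(Add(576, -1840), -1) = Pow(-1264, -1) = Rational(-1, 1264)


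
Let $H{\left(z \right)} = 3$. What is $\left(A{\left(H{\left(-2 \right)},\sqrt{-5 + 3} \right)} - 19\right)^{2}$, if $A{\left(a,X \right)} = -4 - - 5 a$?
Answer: $64$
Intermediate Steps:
$A{\left(a,X \right)} = -4 + 5 a$
$\left(A{\left(H{\left(-2 \right)},\sqrt{-5 + 3} \right)} - 19\right)^{2} = \left(\left(-4 + 5 \cdot 3\right) - 19\right)^{2} = \left(\left(-4 + 15\right) - 19\right)^{2} = \left(11 - 19\right)^{2} = \left(-8\right)^{2} = 64$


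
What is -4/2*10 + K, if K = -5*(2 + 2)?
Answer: -40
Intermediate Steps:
K = -20 (K = -5*4 = -20)
-4/2*10 + K = -4/2*10 - 20 = -4*½*10 - 20 = -2*10 - 20 = -20 - 20 = -40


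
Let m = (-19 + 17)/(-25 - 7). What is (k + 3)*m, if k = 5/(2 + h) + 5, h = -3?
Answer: 3/16 ≈ 0.18750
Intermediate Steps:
m = 1/16 (m = -2/(-32) = -2*(-1/32) = 1/16 ≈ 0.062500)
k = 0 (k = 5/(2 - 3) + 5 = 5/(-1) + 5 = -1*5 + 5 = -5 + 5 = 0)
(k + 3)*m = (0 + 3)*(1/16) = 3*(1/16) = 3/16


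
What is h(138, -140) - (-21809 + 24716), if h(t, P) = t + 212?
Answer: -2557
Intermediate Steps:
h(t, P) = 212 + t
h(138, -140) - (-21809 + 24716) = (212 + 138) - (-21809 + 24716) = 350 - 1*2907 = 350 - 2907 = -2557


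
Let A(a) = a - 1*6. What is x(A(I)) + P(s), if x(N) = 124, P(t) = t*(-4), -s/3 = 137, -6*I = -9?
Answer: 1768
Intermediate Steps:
I = 3/2 (I = -⅙*(-9) = 3/2 ≈ 1.5000)
A(a) = -6 + a (A(a) = a - 6 = -6 + a)
s = -411 (s = -3*137 = -411)
P(t) = -4*t
x(A(I)) + P(s) = 124 - 4*(-411) = 124 + 1644 = 1768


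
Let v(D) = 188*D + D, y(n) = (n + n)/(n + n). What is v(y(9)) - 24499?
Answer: -24310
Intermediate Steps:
y(n) = 1 (y(n) = (2*n)/((2*n)) = (2*n)*(1/(2*n)) = 1)
v(D) = 189*D
v(y(9)) - 24499 = 189*1 - 24499 = 189 - 24499 = -24310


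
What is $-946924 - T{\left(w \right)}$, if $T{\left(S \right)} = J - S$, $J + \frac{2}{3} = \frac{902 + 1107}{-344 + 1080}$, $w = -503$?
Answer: $- \frac{2091923371}{2208} \approx -9.4743 \cdot 10^{5}$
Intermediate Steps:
$J = \frac{4555}{2208}$ ($J = - \frac{2}{3} + \frac{902 + 1107}{-344 + 1080} = - \frac{2}{3} + \frac{2009}{736} = \frac{4555}{2208} \approx 2.063$)
$T{\left(S \right)} = \frac{4555}{2208} - S$
$-946924 - T{\left(w \right)} = -946924 - \left(\frac{4555}{2208} - -503\right) = -946924 - \left(\frac{4555}{2208} + 503\right) = -946924 - \frac{1115179}{2208} = - \frac{2091923371}{2208}$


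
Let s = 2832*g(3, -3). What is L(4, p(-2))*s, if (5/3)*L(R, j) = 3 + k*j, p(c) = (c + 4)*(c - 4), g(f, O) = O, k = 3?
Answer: 841104/5 ≈ 1.6822e+5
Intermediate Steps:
p(c) = (-4 + c)*(4 + c) (p(c) = (4 + c)*(-4 + c) = (-4 + c)*(4 + c))
s = -8496 (s = 2832*(-3) = -8496)
L(R, j) = 9/5 + 9*j/5 (L(R, j) = 3*(3 + 3*j)/5 = 9/5 + 9*j/5)
L(4, p(-2))*s = (9/5 + 9*(-16 + (-2)²)/5)*(-8496) = (9/5 + 9*(-16 + 4)/5)*(-8496) = (9/5 + (9/5)*(-12))*(-8496) = (9/5 - 108/5)*(-8496) = -99/5*(-8496) = 841104/5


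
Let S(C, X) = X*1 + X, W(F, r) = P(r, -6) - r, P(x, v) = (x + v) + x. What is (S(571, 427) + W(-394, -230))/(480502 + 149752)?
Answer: 309/315127 ≈ 0.00098056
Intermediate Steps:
P(x, v) = v + 2*x (P(x, v) = (v + x) + x = v + 2*x)
W(F, r) = -6 + r (W(F, r) = (-6 + 2*r) - r = -6 + r)
S(C, X) = 2*X (S(C, X) = X + X = 2*X)
(S(571, 427) + W(-394, -230))/(480502 + 149752) = (2*427 + (-6 - 230))/(480502 + 149752) = (854 - 236)/630254 = 618*(1/630254) = 309/315127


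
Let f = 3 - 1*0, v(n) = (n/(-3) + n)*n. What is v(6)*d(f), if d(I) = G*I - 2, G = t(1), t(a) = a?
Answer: 24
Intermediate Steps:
v(n) = 2*n²/3 (v(n) = (n*(-⅓) + n)*n = (-n/3 + n)*n = (2*n/3)*n = 2*n²/3)
G = 1
f = 3 (f = 3 + 0 = 3)
d(I) = -2 + I (d(I) = 1*I - 2 = I - 2 = -2 + I)
v(6)*d(f) = ((⅔)*6²)*(-2 + 3) = ((⅔)*36)*1 = 24*1 = 24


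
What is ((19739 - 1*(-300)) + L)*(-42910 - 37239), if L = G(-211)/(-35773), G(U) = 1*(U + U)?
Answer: -57455256999781/35773 ≈ -1.6061e+9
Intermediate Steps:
G(U) = 2*U (G(U) = 1*(2*U) = 2*U)
L = 422/35773 (L = (2*(-211))/(-35773) = -422*(-1/35773) = 422/35773 ≈ 0.011797)
((19739 - 1*(-300)) + L)*(-42910 - 37239) = ((19739 - 1*(-300)) + 422/35773)*(-42910 - 37239) = ((19739 + 300) + 422/35773)*(-80149) = (20039 + 422/35773)*(-80149) = (716855569/35773)*(-80149) = -57455256999781/35773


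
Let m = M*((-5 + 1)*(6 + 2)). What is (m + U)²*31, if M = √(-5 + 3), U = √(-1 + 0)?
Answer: -63519 + 1984*√2 ≈ -60713.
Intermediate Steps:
U = I (U = √(-1) = I ≈ 1.0*I)
M = I*√2 (M = √(-2) = I*√2 ≈ 1.4142*I)
m = -32*I*√2 (m = (I*√2)*((-5 + 1)*(6 + 2)) = (I*√2)*(-4*8) = (I*√2)*(-32) = -32*I*√2 ≈ -45.255*I)
(m + U)²*31 = (-32*I*√2 + I)²*31 = (I - 32*I*√2)²*31 = 31*(I - 32*I*√2)²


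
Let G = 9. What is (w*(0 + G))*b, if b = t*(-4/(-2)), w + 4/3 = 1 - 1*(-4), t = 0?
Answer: 0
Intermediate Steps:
w = 11/3 (w = -4/3 + (1 - 1*(-4)) = -4/3 + (1 + 4) = -4/3 + 5 = 11/3 ≈ 3.6667)
b = 0 (b = 0*(-4/(-2)) = 0*(-4*(-1/2)) = 0*2 = 0)
(w*(0 + G))*b = (11*(0 + 9)/3)*0 = ((11/3)*9)*0 = 33*0 = 0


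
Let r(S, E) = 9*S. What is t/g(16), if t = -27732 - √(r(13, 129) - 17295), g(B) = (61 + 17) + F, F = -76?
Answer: -13866 - I*√17178/2 ≈ -13866.0 - 65.532*I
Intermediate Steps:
g(B) = 2 (g(B) = (61 + 17) - 76 = 78 - 76 = 2)
t = -27732 - I*√17178 (t = -27732 - √(9*13 - 17295) = -27732 - √(117 - 17295) = -27732 - √(-17178) = -27732 - I*√17178 ≈ -27732.0 - 131.06*I)
t/g(16) = (-27732 - I*√17178)/2 = (-27732 - I*√17178)*(½) = -13866 - I*√17178/2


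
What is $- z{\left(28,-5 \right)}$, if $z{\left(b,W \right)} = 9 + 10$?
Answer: $-19$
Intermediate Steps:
$z{\left(b,W \right)} = 19$
$- z{\left(28,-5 \right)} = \left(-1\right) 19 = -19$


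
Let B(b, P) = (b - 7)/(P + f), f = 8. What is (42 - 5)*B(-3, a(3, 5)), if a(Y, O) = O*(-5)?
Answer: 370/17 ≈ 21.765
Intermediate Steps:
a(Y, O) = -5*O
B(b, P) = (-7 + b)/(8 + P) (B(b, P) = (b - 7)/(P + 8) = (-7 + b)/(8 + P))
(42 - 5)*B(-3, a(3, 5)) = (42 - 5)*((-7 - 3)/(8 - 5*5)) = 37*(-10/(8 - 25)) = 37*(-10/(-17)) = 37*(-1/17*(-10)) = 37*(10/17) = 370/17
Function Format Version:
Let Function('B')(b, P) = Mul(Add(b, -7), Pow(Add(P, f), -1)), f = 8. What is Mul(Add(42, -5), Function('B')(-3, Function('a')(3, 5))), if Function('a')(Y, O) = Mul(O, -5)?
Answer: Rational(370, 17) ≈ 21.765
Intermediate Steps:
Function('a')(Y, O) = Mul(-5, O)
Function('B')(b, P) = Mul(Pow(Add(8, P), -1), Add(-7, b)) (Function('B')(b, P) = Mul(Add(b, -7), Pow(Add(P, 8), -1)) = Mul(Add(-7, b), Pow(Add(8, P), -1)) = Mul(Pow(Add(8, P), -1), Add(-7, b)))
Mul(Add(42, -5), Function('B')(-3, Function('a')(3, 5))) = Mul(Add(42, -5), Mul(Pow(Add(8, Mul(-5, 5)), -1), Add(-7, -3))) = Mul(37, Mul(Pow(Add(8, -25), -1), -10)) = Mul(37, Mul(Pow(-17, -1), -10)) = Mul(37, Mul(Rational(-1, 17), -10)) = Mul(37, Rational(10, 17)) = Rational(370, 17)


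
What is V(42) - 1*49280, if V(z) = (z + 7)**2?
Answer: -46879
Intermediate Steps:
V(z) = (7 + z)**2
V(42) - 1*49280 = (7 + 42)**2 - 1*49280 = 49**2 - 49280 = 2401 - 49280 = -46879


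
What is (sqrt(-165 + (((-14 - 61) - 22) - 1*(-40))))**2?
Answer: -222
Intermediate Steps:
(sqrt(-165 + (((-14 - 61) - 22) - 1*(-40))))**2 = (sqrt(-165 + ((-75 - 22) + 40)))**2 = (sqrt(-165 + (-97 + 40)))**2 = (sqrt(-165 - 57))**2 = (sqrt(-222))**2 = (I*sqrt(222))**2 = -222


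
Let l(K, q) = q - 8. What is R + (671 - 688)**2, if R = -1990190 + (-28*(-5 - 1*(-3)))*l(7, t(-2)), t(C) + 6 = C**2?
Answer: -1990461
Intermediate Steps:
t(C) = -6 + C**2
l(K, q) = -8 + q
R = -1990750 (R = -1990190 + (-28*(-5 - 1*(-3)))*(-8 + (-6 + (-2)**2)) = -1990190 + (-28*(-5 + 3))*(-8 + (-6 + 4)) = -1990190 + (-28*(-2))*(-8 - 2) = -1990190 + 56*(-10) = -1990190 - 560 = -1990750)
R + (671 - 688)**2 = -1990750 + (671 - 688)**2 = -1990750 + (-17)**2 = -1990750 + 289 = -1990461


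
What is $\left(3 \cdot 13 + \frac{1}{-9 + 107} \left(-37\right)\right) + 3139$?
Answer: $\frac{311407}{98} \approx 3177.6$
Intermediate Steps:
$\left(3 \cdot 13 + \frac{1}{-9 + 107} \left(-37\right)\right) + 3139 = \left(39 + \frac{1}{98} \left(-37\right)\right) + 3139 = \left(39 - \frac{37}{98}\right) + 3139 = \frac{3785}{98} + 3139 = \frac{311407}{98}$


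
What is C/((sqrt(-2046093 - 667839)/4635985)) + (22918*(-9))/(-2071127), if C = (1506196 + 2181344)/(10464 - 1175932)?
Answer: 206262/2071127 + 1424615010575*I*sqrt(75387)/43930568058 ≈ 0.099589 + 8903.9*I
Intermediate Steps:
C = -921885/291367 (C = 3687540/(-1165468) = 3687540*(-1/1165468) = -921885/291367 ≈ -3.1640)
C/((sqrt(-2046093 - 667839)/4635985)) + (22918*(-9))/(-2071127) = -921885*4635985/sqrt(-2046093 - 667839)/291367 + (22918*(-9))/(-2071127) = -921885*(-4635985*I*sqrt(75387)/452322)/291367 - 206262*(-1/2071127) = -921885*(-4635985*I*sqrt(75387)/452322)/291367 + 206262/2071127 = -(-1424615010575)*I*sqrt(75387)/43930568058 + 206262/2071127 = 1424615010575*I*sqrt(75387)/43930568058 + 206262/2071127 = 206262/2071127 + 1424615010575*I*sqrt(75387)/43930568058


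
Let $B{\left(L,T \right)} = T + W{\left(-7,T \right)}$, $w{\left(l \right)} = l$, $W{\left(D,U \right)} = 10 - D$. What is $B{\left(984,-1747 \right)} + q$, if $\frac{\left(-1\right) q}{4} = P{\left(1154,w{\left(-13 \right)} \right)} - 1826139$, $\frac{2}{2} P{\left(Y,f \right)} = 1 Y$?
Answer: $7298210$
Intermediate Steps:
$P{\left(Y,f \right)} = Y$ ($P{\left(Y,f \right)} = 1 Y = Y$)
$B{\left(L,T \right)} = 17 + T$ ($B{\left(L,T \right)} = T + \left(10 - -7\right) = T + \left(10 + 7\right) = T + 17 = 17 + T$)
$q = 7299940$ ($q = - 4 \left(1154 - 1826139\right) = \left(-4\right) \left(-1824985\right) = 7299940$)
$B{\left(984,-1747 \right)} + q = \left(17 - 1747\right) + 7299940 = -1730 + 7299940 = 7298210$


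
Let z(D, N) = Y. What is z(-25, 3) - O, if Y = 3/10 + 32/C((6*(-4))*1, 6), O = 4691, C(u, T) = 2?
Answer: -46747/10 ≈ -4674.7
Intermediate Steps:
Y = 163/10 (Y = 3/10 + 32/2 = 3*(1/10) + 32*(1/2) = 3/10 + 16 = 163/10 ≈ 16.300)
z(D, N) = 163/10
z(-25, 3) - O = 163/10 - 1*4691 = 163/10 - 4691 = -46747/10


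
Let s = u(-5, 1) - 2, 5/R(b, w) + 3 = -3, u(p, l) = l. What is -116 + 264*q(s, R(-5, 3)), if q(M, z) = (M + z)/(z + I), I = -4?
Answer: -460/29 ≈ -15.862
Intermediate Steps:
R(b, w) = -5/6 (R(b, w) = 5/(-3 - 3) = 5/(-6) = 5*(-1/6) = -5/6)
s = -1 (s = 1 - 2 = -1)
q(M, z) = (M + z)/(-4 + z) (q(M, z) = (M + z)/(z - 4) = (M + z)/(-4 + z))
-116 + 264*q(s, R(-5, 3)) = -116 + 264*((-1 - 5/6)/(-4 - 5/6)) = -116 + 264*(-11/6/(-29/6)) = -116 + 264*(-6/29*(-11/6)) = -116 + 264*(11/29) = -116 + 2904/29 = -460/29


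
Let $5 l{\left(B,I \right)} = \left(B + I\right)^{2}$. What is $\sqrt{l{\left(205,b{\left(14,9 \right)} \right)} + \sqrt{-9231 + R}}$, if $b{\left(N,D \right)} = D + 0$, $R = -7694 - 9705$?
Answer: $\frac{\sqrt{228980 + 25 i \sqrt{26630}}}{5} \approx 95.708 + 0.85253 i$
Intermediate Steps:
$R = -17399$ ($R = -7694 - 9705 = -17399$)
$b{\left(N,D \right)} = D$
$l{\left(B,I \right)} = \frac{\left(B + I\right)^{2}}{5}$
$\sqrt{l{\left(205,b{\left(14,9 \right)} \right)} + \sqrt{-9231 + R}} = \sqrt{\frac{\left(205 + 9\right)^{2}}{5} + \sqrt{-9231 - 17399}} = \sqrt{\frac{214^{2}}{5} + \sqrt{-26630}} = \sqrt{\frac{1}{5} \cdot 45796 + i \sqrt{26630}} = \sqrt{\frac{45796}{5} + i \sqrt{26630}}$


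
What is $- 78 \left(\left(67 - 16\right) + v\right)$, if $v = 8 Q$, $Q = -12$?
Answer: $3510$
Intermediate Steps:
$v = -96$ ($v = 8 \left(-12\right) = -96$)
$- 78 \left(\left(67 - 16\right) + v\right) = - 78 \left(\left(67 - 16\right) - 96\right) = - 78 \left(51 - 96\right) = \left(-78\right) \left(-45\right) = 3510$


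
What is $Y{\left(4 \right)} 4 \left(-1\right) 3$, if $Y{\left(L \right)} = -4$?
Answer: $48$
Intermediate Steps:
$Y{\left(4 \right)} 4 \left(-1\right) 3 = \left(-4\right) 4 \left(-1\right) 3 = \left(-16\right) \left(-1\right) 3 = 16 \cdot 3 = 48$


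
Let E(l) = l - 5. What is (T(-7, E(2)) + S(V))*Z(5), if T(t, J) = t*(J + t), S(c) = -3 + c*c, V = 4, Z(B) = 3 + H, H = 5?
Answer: 664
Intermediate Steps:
Z(B) = 8 (Z(B) = 3 + 5 = 8)
E(l) = -5 + l
S(c) = -3 + c²
(T(-7, E(2)) + S(V))*Z(5) = (-7*((-5 + 2) - 7) + (-3 + 4²))*8 = (-7*(-3 - 7) + (-3 + 16))*8 = (-7*(-10) + 13)*8 = (70 + 13)*8 = 83*8 = 664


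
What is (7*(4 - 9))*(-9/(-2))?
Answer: -315/2 ≈ -157.50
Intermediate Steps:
(7*(4 - 9))*(-9/(-2)) = (7*(-5))*(-9*(-½)) = -35*9/2 = -315/2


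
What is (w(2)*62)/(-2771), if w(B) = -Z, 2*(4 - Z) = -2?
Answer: 310/2771 ≈ 0.11187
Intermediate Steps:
Z = 5 (Z = 4 - 1/2*(-2) = 4 + 1 = 5)
w(B) = -5 (w(B) = -1*5 = -5)
(w(2)*62)/(-2771) = -5*62/(-2771) = -310*(-1/2771) = 310/2771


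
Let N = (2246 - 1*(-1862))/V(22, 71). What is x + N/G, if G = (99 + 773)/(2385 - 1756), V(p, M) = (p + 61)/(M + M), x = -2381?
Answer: 24323886/9047 ≈ 2688.6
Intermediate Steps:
V(p, M) = (61 + p)/(2*M) (V(p, M) = (61 + p)/((2*M)) = (61 + p)*(1/(2*M)) = (61 + p)/(2*M))
G = 872/629 ≈ 1.3863
N = 583336/83 (N = (2246 - 1*(-1862))/(((½)*(61 + 22)/71)) = (2246 + 1862)/(((½)*(1/71)*83)) = 4108/(83/142) = 4108*(142/83) = 583336/83 ≈ 7028.1)
x + N/G = -2381 + 583336/(83*(872/629)) = -2381 + (583336/83)*(629/872) = -2381 + 45864793/9047 = 24323886/9047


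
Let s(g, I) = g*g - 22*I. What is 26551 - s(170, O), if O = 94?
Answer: -281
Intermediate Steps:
s(g, I) = g**2 - 22*I
26551 - s(170, O) = 26551 - (170**2 - 22*94) = 26551 - (28900 - 2068) = 26551 - 1*26832 = 26551 - 26832 = -281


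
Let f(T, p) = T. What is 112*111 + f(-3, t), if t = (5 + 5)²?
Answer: 12429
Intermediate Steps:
t = 100 (t = 10² = 100)
112*111 + f(-3, t) = 112*111 - 3 = 12432 - 3 = 12429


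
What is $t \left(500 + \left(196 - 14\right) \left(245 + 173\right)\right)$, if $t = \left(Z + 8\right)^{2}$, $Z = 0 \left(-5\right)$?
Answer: $4900864$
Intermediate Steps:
$Z = 0$
$t = 64$ ($t = \left(0 + 8\right)^{2} = 8^{2} = 64$)
$t \left(500 + \left(196 - 14\right) \left(245 + 173\right)\right) = 64 \left(500 + \left(196 - 14\right) \left(245 + 173\right)\right) = 64 \left(500 + 182 \cdot 418\right) = 64 \left(500 + 76076\right) = 64 \cdot 76576 = 4900864$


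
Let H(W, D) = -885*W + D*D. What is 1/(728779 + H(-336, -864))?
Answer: 1/1772635 ≈ 5.6413e-7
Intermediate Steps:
H(W, D) = D**2 - 885*W (H(W, D) = -885*W + D**2 = D**2 - 885*W)
1/(728779 + H(-336, -864)) = 1/(728779 + ((-864)**2 - 885*(-336))) = 1/(728779 + (746496 + 297360)) = 1/(728779 + 1043856) = 1/1772635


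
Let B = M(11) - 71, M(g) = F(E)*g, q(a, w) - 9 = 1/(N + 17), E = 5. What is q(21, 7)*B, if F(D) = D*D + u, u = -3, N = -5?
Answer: 6213/4 ≈ 1553.3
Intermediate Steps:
F(D) = -3 + D**2 (F(D) = D*D - 3 = D**2 - 3 = -3 + D**2)
q(a, w) = 109/12 (q(a, w) = 9 + 1/(-5 + 17) = 9 + 1/12 = 109/12)
M(g) = 22*g (M(g) = (-3 + 5**2)*g = (-3 + 25)*g = 22*g)
B = 171 (B = 22*11 - 71 = 242 - 71 = 171)
q(21, 7)*B = (109/12)*171 = 6213/4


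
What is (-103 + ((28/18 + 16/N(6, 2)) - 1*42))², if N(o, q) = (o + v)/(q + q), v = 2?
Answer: 1485961/81 ≈ 18345.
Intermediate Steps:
N(o, q) = (2 + o)/(2*q) (N(o, q) = (o + 2)/(q + q) = (2 + o)/((2*q)) = (2 + o)*(1/(2*q)) = (2 + o)/(2*q))
(-103 + ((28/18 + 16/N(6, 2)) - 1*42))² = (-103 + ((28/18 + 16/(((½)*(2 + 6)/2))) - 1*42))² = (-103 + ((28*(1/18) + 16/(((½)*(½)*8))) - 42))² = (-103 + ((14/9 + 16/2) - 42))² = (-103 + ((14/9 + 16*(½)) - 42))² = (-103 + ((14/9 + 8) - 42))² = (-103 + (86/9 - 42))² = (-103 - 292/9)² = (-1219/9)² = 1485961/81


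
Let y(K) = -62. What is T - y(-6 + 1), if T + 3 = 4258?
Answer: 4317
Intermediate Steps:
T = 4255 (T = -3 + 4258 = 4255)
T - y(-6 + 1) = 4255 - 1*(-62) = 4255 + 62 = 4317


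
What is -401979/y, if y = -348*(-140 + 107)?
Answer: -133993/3828 ≈ -35.003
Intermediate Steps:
y = 11484 (y = -348*(-33) = 11484)
-401979/y = -401979/11484 = -401979*1/11484 = -133993/3828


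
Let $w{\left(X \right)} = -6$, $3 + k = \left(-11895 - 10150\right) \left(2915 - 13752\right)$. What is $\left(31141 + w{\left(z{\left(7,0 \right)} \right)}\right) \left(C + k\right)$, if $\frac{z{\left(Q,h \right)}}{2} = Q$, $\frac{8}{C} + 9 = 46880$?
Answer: $\frac{348636024360857350}{46871} \approx 7.4382 \cdot 10^{12}$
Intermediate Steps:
$C = \frac{8}{46871}$ ($C = \frac{8}{-9 + 46880} = \frac{8}{46871} \approx 0.00017068$)
$z{\left(Q,h \right)} = 2 Q$
$k = 238901662$ ($k = -3 + \left(-11895 - 10150\right) \left(2915 - 13752\right) = -3 - -238901665 = -3 + 238901665 = 238901662$)
$\left(31141 + w{\left(z{\left(7,0 \right)} \right)}\right) \left(C + k\right) = \left(31141 - 6\right) \left(\frac{8}{46871} + 238901662\right) = 31135 \cdot \frac{11197559799610}{46871} = \frac{348636024360857350}{46871}$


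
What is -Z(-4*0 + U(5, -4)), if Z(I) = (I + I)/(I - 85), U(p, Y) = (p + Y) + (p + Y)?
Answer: 4/83 ≈ 0.048193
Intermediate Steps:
U(p, Y) = 2*Y + 2*p (U(p, Y) = (Y + p) + (Y + p) = 2*Y + 2*p)
Z(I) = 2*I/(-85 + I) (Z(I) = (2*I)/(-85 + I) = 2*I/(-85 + I))
-Z(-4*0 + U(5, -4)) = -2*(-4*0 + (2*(-4) + 2*5))/(-85 + (-4*0 + (2*(-4) + 2*5))) = -2*(0 + (-8 + 10))/(-85 + (0 + (-8 + 10))) = -2*(0 + 2)/(-85 + (0 + 2)) = -2*2/(-85 + 2) = -2*2/(-83) = -2*2*(-1)/83 = -1*(-4/83) = 4/83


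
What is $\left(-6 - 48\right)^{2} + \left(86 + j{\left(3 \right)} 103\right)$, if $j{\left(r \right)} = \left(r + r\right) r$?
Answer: $4856$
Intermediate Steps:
$j{\left(r \right)} = 2 r^{2}$ ($j{\left(r \right)} = 2 r r = 2 r^{2}$)
$\left(-6 - 48\right)^{2} + \left(86 + j{\left(3 \right)} 103\right) = \left(-6 - 48\right)^{2} + \left(86 + 2 \cdot 3^{2} \cdot 103\right) = \left(-54\right)^{2} + \left(86 + 2 \cdot 9 \cdot 103\right) = 2916 + \left(86 + 18 \cdot 103\right) = 2916 + \left(86 + 1854\right) = 2916 + 1940 = 4856$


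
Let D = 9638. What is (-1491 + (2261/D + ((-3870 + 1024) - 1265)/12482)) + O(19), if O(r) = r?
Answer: -560427948/380701 ≈ -1472.1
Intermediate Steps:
(-1491 + (2261/D + ((-3870 + 1024) - 1265)/12482)) + O(19) = (-1491 + (2261/9638 + ((-3870 + 1024) - 1265)/12482)) + 19 = (-1491 + (2261*(1/9638) + (-2846 - 1265)*(1/12482))) + 19 = (-1491 + (2261/9638 - 4111*1/12482)) + 19 = (-1491 + (2261/9638 - 4111/12482)) + 19 = (-1491 - 36076/380701) + 19 = -567661267/380701 + 19 = -560427948/380701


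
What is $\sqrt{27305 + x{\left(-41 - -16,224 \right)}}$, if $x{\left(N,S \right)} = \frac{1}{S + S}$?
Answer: $\frac{\sqrt{85628487}}{56} \approx 165.24$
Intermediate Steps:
$x{\left(N,S \right)} = \frac{1}{2 S}$
$\sqrt{27305 + x{\left(-41 - -16,224 \right)}} = \sqrt{27305 + \frac{1}{2 \cdot 224}} = \sqrt{27305 + \frac{1}{2} \cdot \frac{1}{224}} = \sqrt{27305 + \frac{1}{448}} = \sqrt{\frac{12232641}{448}} = \frac{\sqrt{85628487}}{56}$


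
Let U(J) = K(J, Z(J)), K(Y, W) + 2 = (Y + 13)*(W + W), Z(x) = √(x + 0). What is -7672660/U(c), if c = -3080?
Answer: -3836330*I/(-I + 6134*√770) ≈ 0.00013242 - 22.539*I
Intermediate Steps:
Z(x) = √x
K(Y, W) = -2 + 2*W*(13 + Y) (K(Y, W) = -2 + (Y + 13)*(W + W) = -2 + (13 + Y)*(2*W) = -2 + 2*W*(13 + Y))
U(J) = -2 + 2*J^(3/2) + 26*√J (U(J) = -2 + 26*√J + 2*√J*J = -2 + 26*√J + 2*J^(3/2) = -2 + 2*J^(3/2) + 26*√J)
-7672660/U(c) = -7672660/(-2 + 2*(-3080)^(3/2) + 26*√(-3080)) = -7672660/(-2 + 2*(-6160*I*√770) + 26*(2*I*√770)) = -7672660/(-2 - 12320*I*√770 + 52*I*√770) = -7672660/(-2 - 12268*I*√770)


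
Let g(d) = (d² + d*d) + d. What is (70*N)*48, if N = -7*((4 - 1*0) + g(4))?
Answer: -940800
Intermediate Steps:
g(d) = d + 2*d² (g(d) = (d² + d²) + d = 2*d² + d = d + 2*d²)
N = -280 (N = -7*((4 - 1*0) + 4*(1 + 2*4)) = -7*((4 + 0) + 4*(1 + 8)) = -7*(4 + 4*9) = -7*(4 + 36) = -7*40 = -280)
(70*N)*48 = (70*(-280))*48 = -19600*48 = -940800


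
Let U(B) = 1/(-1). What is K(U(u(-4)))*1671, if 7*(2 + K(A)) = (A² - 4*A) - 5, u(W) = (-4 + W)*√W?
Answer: -3342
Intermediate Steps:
u(W) = √W*(-4 + W)
U(B) = -1
K(A) = -19/7 - 4*A/7 + A²/7 (K(A) = -2 + ((A² - 4*A) - 5)/7 = -2 + (-5 + A² - 4*A)/7 = -2 + (-5/7 - 4*A/7 + A²/7) = -19/7 - 4*A/7 + A²/7)
K(U(u(-4)))*1671 = (-19/7 - 4/7*(-1) + (⅐)*(-1)²)*1671 = (-19/7 + 4/7 + (⅐)*1)*1671 = (-19/7 + 4/7 + ⅐)*1671 = -2*1671 = -3342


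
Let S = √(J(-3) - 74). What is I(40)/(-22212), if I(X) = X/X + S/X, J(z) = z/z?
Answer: -1/22212 - I*√73/888480 ≈ -4.5021e-5 - 9.6164e-6*I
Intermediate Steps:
J(z) = 1
S = I*√73 (S = √(1 - 74) = √(-73) = I*√73 ≈ 8.544*I)
I(X) = 1 + I*√73/X (I(X) = X/X + (I*√73)/X = 1 + I*√73/X)
I(40)/(-22212) = ((40 + I*√73)/40)/(-22212) = ((40 + I*√73)/40)*(-1/22212) = (1 + I*√73/40)*(-1/22212) = -1/22212 - I*√73/888480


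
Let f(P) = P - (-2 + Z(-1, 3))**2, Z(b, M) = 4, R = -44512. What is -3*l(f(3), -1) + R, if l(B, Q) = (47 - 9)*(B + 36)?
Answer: -48502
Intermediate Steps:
f(P) = -4 + P (f(P) = P - (-2 + 4)**2 = P - 1*2**2 = P - 1*4 = P - 4 = -4 + P)
l(B, Q) = 1368 + 38*B (l(B, Q) = 38*(36 + B) = 1368 + 38*B)
-3*l(f(3), -1) + R = -3*(1368 + 38*(-4 + 3)) - 44512 = -3*(1368 + 38*(-1)) - 44512 = -3*(1368 - 38) - 44512 = -3*1330 - 44512 = -3990 - 44512 = -48502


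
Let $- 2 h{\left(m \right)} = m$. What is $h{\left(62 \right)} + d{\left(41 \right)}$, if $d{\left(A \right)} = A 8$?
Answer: $297$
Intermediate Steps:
$d{\left(A \right)} = 8 A$
$h{\left(m \right)} = - \frac{m}{2}$
$h{\left(62 \right)} + d{\left(41 \right)} = \left(- \frac{1}{2}\right) 62 + 8 \cdot 41 = -31 + 328 = 297$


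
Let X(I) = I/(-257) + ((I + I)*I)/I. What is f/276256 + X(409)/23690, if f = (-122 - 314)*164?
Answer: -5896511612/26280276445 ≈ -0.22437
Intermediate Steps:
f = -71504 (f = -436*164 = -71504)
X(I) = 513*I/257 (X(I) = I*(-1/257) + ((2*I)*I)/I = -I/257 + (2*I**2)/I = -I/257 + 2*I = 513*I/257)
f/276256 + X(409)/23690 = -71504/276256 + ((513/257)*409)/23690 = -71504*1/276256 + (209817/257)*(1/23690) = -4469/17266 + 209817/6088330 = -5896511612/26280276445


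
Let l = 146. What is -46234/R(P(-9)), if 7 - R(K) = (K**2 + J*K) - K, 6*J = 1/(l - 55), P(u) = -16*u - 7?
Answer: 25243764/10169387 ≈ 2.4823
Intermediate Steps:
P(u) = -7 - 16*u
J = 1/546 (J = 1/(6*(146 - 55)) = (1/6)/91 = (1/6)*(1/91) = 1/546 ≈ 0.0018315)
R(K) = 7 - K**2 + 545*K/546 (R(K) = 7 - ((K**2 + K/546) - K) = 7 - (K**2 - 545*K/546) = 7 + (-K**2 + 545*K/546) = 7 - K**2 + 545*K/546)
-46234/R(P(-9)) = -46234/(7 - (-7 - 16*(-9))**2 + 545*(-7 - 16*(-9))/546) = -46234/(7 - (-7 + 144)**2 + 545*(-7 + 144)/546) = -46234/(7 - 1*137**2 + (545/546)*137) = -46234/(7 - 1*18769 + 74665/546) = -46234/(7 - 18769 + 74665/546) = -46234/(-10169387/546) = -46234*(-546/10169387) = 25243764/10169387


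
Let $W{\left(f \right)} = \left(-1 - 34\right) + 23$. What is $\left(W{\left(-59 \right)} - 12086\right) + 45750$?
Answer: $33652$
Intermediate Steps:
$W{\left(f \right)} = -12$ ($W{\left(f \right)} = \left(-1 - 34\right) + 23 = -35 + 23 = -12$)
$\left(W{\left(-59 \right)} - 12086\right) + 45750 = \left(-12 - 12086\right) + 45750 = -12098 + 45750 = 33652$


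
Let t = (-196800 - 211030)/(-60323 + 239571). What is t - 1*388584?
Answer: -2048626843/5272 ≈ -3.8859e+5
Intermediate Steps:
t = -11995/5272 (t = -407830/179248 = -407830*1/179248 = -11995/5272 ≈ -2.2752)
t - 1*388584 = -11995/5272 - 1*388584 = -11995/5272 - 388584 = -2048626843/5272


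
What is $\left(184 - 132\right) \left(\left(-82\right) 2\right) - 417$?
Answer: $-8945$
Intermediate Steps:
$\left(184 - 132\right) \left(\left(-82\right) 2\right) - 417 = \left(184 - 132\right) \left(-164\right) - 417 = 52 \left(-164\right) - 417 = -8528 - 417 = -8945$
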